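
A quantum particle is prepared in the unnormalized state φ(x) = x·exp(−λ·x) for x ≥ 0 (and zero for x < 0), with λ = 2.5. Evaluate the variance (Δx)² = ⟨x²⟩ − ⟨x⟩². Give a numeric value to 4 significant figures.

0.1200

Compute ⟨x⟩ and ⟨x²⟩ separately, then (Δx)² = ⟨x²⟩ − ⟨x⟩².
Every integrand reduces to terms xʲ·e^(−2λx) on [0, ∞); use ∫₀^∞ xʲ·e^(−2λx) dx = j!/(2λ)^(j+1).
Normalization: ∫|φ|² dx = 0.016000.
⟨x⟩ = 0.60000 and ⟨x²⟩ = 0.48000.
(Δx)² = 0.48000 − (0.60000)² = 0.12000.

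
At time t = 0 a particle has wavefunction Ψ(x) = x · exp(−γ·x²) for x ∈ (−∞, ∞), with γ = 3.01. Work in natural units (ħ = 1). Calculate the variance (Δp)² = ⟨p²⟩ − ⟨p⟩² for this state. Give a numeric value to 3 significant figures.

9.03

Compute ⟨p⟩ and ⟨p²⟩ separately; (Δp)² = ⟨p²⟩ − ⟨p⟩².
Expand each integrand as polynomial × e^(−2γx²) and use ∫x^(2j)·e^(−2γx²) dx = (2j−1)!!/(4γ)^j · √(π/(2γ)), odd powers → 0; here √(π/(2γ)) = 0.72240. Differentiate with the product rule, d/dx e^(−γx²) = −2γx·e^(−γx²).
Normalization: ∫|Ψ|² dx = 0.060000.
⟨p⟩ = 0.0000 and ⟨p²⟩ = 9.0300.
(Δp)² = 9.0300 − (0.0000)² = 9.0300.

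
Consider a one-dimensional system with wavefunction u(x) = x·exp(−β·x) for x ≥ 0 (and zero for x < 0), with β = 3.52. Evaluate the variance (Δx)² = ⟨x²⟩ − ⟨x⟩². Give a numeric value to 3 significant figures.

0.0605

Compute ⟨x⟩ and ⟨x²⟩ separately, then (Δx)² = ⟨x²⟩ − ⟨x⟩².
Every integrand reduces to terms xʲ·e^(−2βx) on [0, ∞); use ∫₀^∞ xʲ·e^(−2βx) dx = j!/(2β)^(j+1).
Normalization: ∫|u|² dx = 0.0057321.
⟨x⟩ = 0.42614 and ⟨x²⟩ = 0.24212.
(Δx)² = 0.24212 − (0.42614)² = 0.060531.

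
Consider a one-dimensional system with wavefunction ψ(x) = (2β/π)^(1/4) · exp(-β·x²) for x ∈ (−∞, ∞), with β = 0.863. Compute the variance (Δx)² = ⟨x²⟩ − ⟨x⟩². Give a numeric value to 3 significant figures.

Compute ⟨x⟩ and ⟨x²⟩ separately, then (Δx)² = ⟨x²⟩ − ⟨x⟩².
Gaussian moments: ∫x^(2j)·e^(−2βx²) dx = (2j−1)!!/(4β)^j · √(π/(2β)), odd powers integrate to 0; here √(π/(2β)) = 1.3491.
⟨x⟩ = 0.0000 and ⟨x²⟩ = 0.28969.
(Δx)² = 0.28969 − (0.0000)² = 0.28969.

0.290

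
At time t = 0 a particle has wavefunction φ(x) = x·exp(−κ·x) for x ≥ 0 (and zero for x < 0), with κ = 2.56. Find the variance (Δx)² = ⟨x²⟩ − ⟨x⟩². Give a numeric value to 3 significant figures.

Compute ⟨x⟩ and ⟨x²⟩ separately, then (Δx)² = ⟨x²⟩ − ⟨x⟩².
Every integrand reduces to terms xʲ·e^(−2κx) on [0, ∞); use ∫₀^∞ xʲ·e^(−2κx) dx = j!/(2κ)^(j+1).
Normalization: ∫|φ|² dx = 0.014901.
⟨x⟩ = 0.58594 and ⟨x²⟩ = 0.45776.
(Δx)² = 0.45776 − (0.58594)² = 0.11444.

0.114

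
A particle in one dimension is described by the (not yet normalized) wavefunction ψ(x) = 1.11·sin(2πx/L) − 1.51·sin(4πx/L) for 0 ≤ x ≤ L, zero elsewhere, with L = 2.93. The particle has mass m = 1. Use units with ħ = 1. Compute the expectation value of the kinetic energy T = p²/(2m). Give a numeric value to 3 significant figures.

T = −(ħ²/2m) d²/dx², so ⟨T⟩ = −(ħ²/2m) ∫ ψ*·ψ'' dx / ∫|ψ|² dx; with m = 1.
d²/dx² sin(jπx/L) = −(jπ/L)²·sin(jπx/L); on 0 ≤ x ≤ L, ∫sin²(jπx/L) dx = L/2 and ∫sin(jπx/L)·sin(lπx/L) dx = 0 for j ≠ l, so only diagonal terms survive in ∫|ψ|² and ∫ψ·ψ″; ∫ψ·ψ′ dx = [ψ²/2] between the walls = 0.
State is unnormalized: ∫|ψ|² dx = 5.1454, and ∫ψ*·(−ħ²/2m · ψ'') dx = 34.872, so ⟨T⟩ = 34.872 / 5.1454.
⟨T⟩ = 6.7774.

6.78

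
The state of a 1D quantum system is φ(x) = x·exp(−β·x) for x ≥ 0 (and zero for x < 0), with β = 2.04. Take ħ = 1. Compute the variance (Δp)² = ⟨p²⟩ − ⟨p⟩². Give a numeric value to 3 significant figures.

4.16

Compute ⟨p⟩ and ⟨p²⟩ separately; (Δp)² = ⟨p²⟩ − ⟨p⟩².
Differentiate x·exp(−β·x) with the product rule; every integrand then reduces to terms xʲ·e^(−2βx) on [0, ∞), with ∫₀^∞ xʲ·e^(−2βx) dx = j!/(2β)^(j+1).
Normalization: ∫|φ|² dx = 0.029448.
⟨p⟩ = 0.0000 and ⟨p²⟩ = 4.1616.
(Δp)² = 4.1616 − (0.0000)² = 4.1616.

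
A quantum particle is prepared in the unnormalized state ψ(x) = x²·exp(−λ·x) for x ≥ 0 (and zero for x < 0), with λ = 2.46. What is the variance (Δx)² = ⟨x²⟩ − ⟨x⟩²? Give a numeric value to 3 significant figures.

Compute ⟨x⟩ and ⟨x²⟩ separately, then (Δx)² = ⟨x²⟩ − ⟨x⟩².
Every integrand reduces to terms xʲ·e^(−2λx) on [0, ∞); use ∫₀^∞ xʲ·e^(−2λx) dx = j!/(2λ)^(j+1).
Normalization: ∫|ψ|² dx = 0.0083250.
⟨x⟩ = 1.0163 and ⟨x²⟩ = 1.2393.
(Δx)² = 1.2393 − (1.0163)² = 0.20656.

0.207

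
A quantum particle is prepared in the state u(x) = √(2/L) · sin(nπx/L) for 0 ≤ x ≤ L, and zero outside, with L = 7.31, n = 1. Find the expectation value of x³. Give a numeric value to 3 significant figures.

⟨x³⟩ = ∫ x³·|u|² dx (integrals over the domain).
With sin²θ = (1 − cos2θ)/2 on 0 ≤ x ≤ L: ∫sin²(nπx/L) dx = L/2, ∫x·sin²(nπx/L) dx = L²/4, ∫x²·sin²(nπx/L) dx = L³·(1/6 − 1/(4n²π²)); higher powers xᵏ the same way, integrating xᵏ·cos(2nπx/L) by parts.
⟨x³⟩ = 67.971.

68.0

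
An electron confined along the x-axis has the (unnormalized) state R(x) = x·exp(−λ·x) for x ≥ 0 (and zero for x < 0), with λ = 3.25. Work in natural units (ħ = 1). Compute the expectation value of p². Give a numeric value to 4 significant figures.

p² R = −ħ² d²R/dx²; ⟨p²⟩ = −ħ² ∫ R*·R'' dx / ∫|R|² dx.
Differentiate x·exp(−λ·x) with the product rule; every integrand then reduces to terms xʲ·e^(−2λx) on [0, ∞), with ∫₀^∞ xʲ·e^(−2λx) dx = j!/(2λ)^(j+1).
State is unnormalized: ∫|R|² dx = 0.0072827, and ∫R*·(−ħ² R'') dx = 0.076923, so ⟨p²⟩ = 0.076923 / 0.0072827.
⟨p²⟩ = 10.563.

10.56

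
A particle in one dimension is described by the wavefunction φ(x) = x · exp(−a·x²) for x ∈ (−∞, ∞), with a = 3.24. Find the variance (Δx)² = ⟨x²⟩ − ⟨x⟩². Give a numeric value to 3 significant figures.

0.231

Compute ⟨x⟩ and ⟨x²⟩ separately, then (Δx)² = ⟨x²⟩ − ⟨x⟩².
Expand each integrand as polynomial × e^(−2ax²) and use ∫x^(2j)·e^(−2ax²) dx = (2j−1)!!/(4a)^j · √(π/(2a)), odd powers → 0; here √(π/(2a)) = 0.69629.
Normalization: ∫|φ|² dx = 0.053726.
⟨x⟩ = 0.0000 and ⟨x²⟩ = 0.23148.
(Δx)² = 0.23148 − (0.0000)² = 0.23148.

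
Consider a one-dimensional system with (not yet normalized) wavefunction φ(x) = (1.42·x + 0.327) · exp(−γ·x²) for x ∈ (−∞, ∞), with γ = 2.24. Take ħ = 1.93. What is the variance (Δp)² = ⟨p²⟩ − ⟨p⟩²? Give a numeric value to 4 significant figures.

Compute ⟨p⟩ and ⟨p²⟩ separately; (Δp)² = ⟨p²⟩ − ⟨p⟩².
Expand each integrand as polynomial × e^(−2γx²) and use ∫x^(2j)·e^(−2γx²) dx = (2j−1)!!/(4γ)^j · √(π/(2γ)), odd powers → 0; here √(π/(2γ)) = 0.83741. Differentiate with the product rule, d/dx e^(−γx²) = −2γx·e^(−γx²).
Normalization: ∫|φ|² dx = 0.27800.
⟨p⟩ = 0.0000 and ⟨p²⟩ = 19.656.
(Δp)² = 19.656 − (0.0000)² = 19.656.

19.66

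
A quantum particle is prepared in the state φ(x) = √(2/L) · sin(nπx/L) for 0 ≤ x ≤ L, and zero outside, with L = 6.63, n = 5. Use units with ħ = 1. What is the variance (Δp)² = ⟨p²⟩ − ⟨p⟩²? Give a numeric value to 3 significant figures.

5.61

Compute ⟨p⟩ and ⟨p²⟩ separately; (Δp)² = ⟨p²⟩ − ⟨p⟩².
d/dx sin(nπx/L) = (nπ/L)·cos(nπx/L) and d²/dx² sin(nπx/L) = −(nπ/L)²·sin(nπx/L); on 0 ≤ x ≤ L, ∫sin²(nπx/L) dx = L/2 and ∫sin(nπx/L)·cos(nπx/L) dx = 0.
⟨p⟩ = 0.0000 and ⟨p²⟩ = 5.6132.
(Δp)² = 5.6132 − (0.0000)² = 5.6132.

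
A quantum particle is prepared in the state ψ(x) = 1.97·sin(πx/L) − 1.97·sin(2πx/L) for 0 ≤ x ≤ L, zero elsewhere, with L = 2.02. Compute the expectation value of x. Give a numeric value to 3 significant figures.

⟨x⟩ = ∫ x·|ψ|² dx / ∫|ψ|² dx (integrals over the domain).
On 0 ≤ x ≤ L (j ≠ l): ∫sin²(jπx/L) dx = L/2, ∫sin(jπx/L)·sin(lπx/L) dx = 0; diagonal moments ∫x·sin²(jπx/L) dx = L²/4, ∫x²·sin²(jπx/L) dx = L³·(1/6 − 1/(4j²π²)); cross terms ∫x·sin(jπx/L)·sin(lπx/L) dx = 0 for j + l even and −4jlL²/(π²(j² − l²)²) for j + l odd, ∫x²·sin(jπx/L)·sin(lπx/L) dx = (−1)^(j+l)·4jlL³/(π²(j² − l²)²); higher powers the same way via product-to-sum and parts.
State is unnormalized: ∫|ψ|² dx = 7.8394, and ∫ψ*·x·ψ dx = 10.770, so ⟨x⟩ = 10.770 / 7.8394.
⟨x⟩ = 1.3739.

1.37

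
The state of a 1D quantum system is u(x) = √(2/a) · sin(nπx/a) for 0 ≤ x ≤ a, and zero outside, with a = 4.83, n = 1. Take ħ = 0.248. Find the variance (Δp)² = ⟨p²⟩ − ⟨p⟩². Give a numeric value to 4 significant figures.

0.02602

Compute ⟨p⟩ and ⟨p²⟩ separately; (Δp)² = ⟨p²⟩ − ⟨p⟩².
d/dx sin(nπx/a) = (nπ/a)·cos(nπx/a) and d²/dx² sin(nπx/a) = −(nπ/a)²·sin(nπx/a); on 0 ≤ x ≤ a, ∫sin²(nπx/a) dx = a/2 and ∫sin(nπx/a)·cos(nπx/a) dx = 0.
⟨p⟩ = 0.0000 and ⟨p²⟩ = 0.026020.
(Δp)² = 0.026020 − (0.0000)² = 0.026020.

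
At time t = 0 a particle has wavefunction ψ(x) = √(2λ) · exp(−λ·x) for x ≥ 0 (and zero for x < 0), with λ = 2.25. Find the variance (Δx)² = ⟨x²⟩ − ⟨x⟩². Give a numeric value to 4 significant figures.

0.04938

Compute ⟨x⟩ and ⟨x²⟩ separately, then (Δx)² = ⟨x²⟩ − ⟨x⟩².
Every integrand reduces to terms xʲ·e^(−2λx) on [0, ∞); use ∫₀^∞ xʲ·e^(−2λx) dx = j!/(2λ)^(j+1).
⟨x⟩ = 0.22222 and ⟨x²⟩ = 0.098765.
(Δx)² = 0.098765 − (0.22222)² = 0.049383.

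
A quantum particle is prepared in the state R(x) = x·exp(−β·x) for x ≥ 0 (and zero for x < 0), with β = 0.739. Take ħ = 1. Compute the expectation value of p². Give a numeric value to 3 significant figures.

0.546

p² R = −ħ² d²R/dx²; ⟨p²⟩ = −ħ² ∫ R*·R'' dx / ∫|R|² dx.
Differentiate x·exp(−β·x) with the product rule; every integrand then reduces to terms xʲ·e^(−2βx) on [0, ∞), with ∫₀^∞ xʲ·e^(−2βx) dx = j!/(2β)^(j+1).
State is unnormalized: ∫|R|² dx = 0.61945, and ∫R*·(−ħ² R'') dx = 0.33829, so ⟨p²⟩ = 0.33829 / 0.61945.
⟨p²⟩ = 0.54612.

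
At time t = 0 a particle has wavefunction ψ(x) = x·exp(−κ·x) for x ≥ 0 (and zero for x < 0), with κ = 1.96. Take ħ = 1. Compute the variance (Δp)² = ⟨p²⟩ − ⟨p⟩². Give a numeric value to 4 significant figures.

3.842

Compute ⟨p⟩ and ⟨p²⟩ separately; (Δp)² = ⟨p²⟩ − ⟨p⟩².
Differentiate x·exp(−κ·x) with the product rule; every integrand then reduces to terms xʲ·e^(−2κx) on [0, ∞), with ∫₀^∞ xʲ·e^(−2κx) dx = j!/(2κ)^(j+1).
Normalization: ∫|ψ|² dx = 0.033203.
⟨p⟩ = 0.0000 and ⟨p²⟩ = 3.8416.
(Δp)² = 3.8416 − (0.0000)² = 3.8416.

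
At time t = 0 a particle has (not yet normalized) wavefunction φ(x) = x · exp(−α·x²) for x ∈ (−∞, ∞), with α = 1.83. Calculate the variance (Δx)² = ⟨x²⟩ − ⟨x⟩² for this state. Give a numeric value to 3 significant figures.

Compute ⟨x⟩ and ⟨x²⟩ separately, then (Δx)² = ⟨x²⟩ − ⟨x⟩².
Expand each integrand as polynomial × e^(−2αx²) and use ∫x^(2j)·e^(−2αx²) dx = (2j−1)!!/(4α)^j · √(π/(2α)), odd powers → 0; here √(π/(2α)) = 0.92648.
Normalization: ∫|φ|² dx = 0.12657.
⟨x⟩ = 0.0000 and ⟨x²⟩ = 0.40984.
(Δx)² = 0.40984 − (0.0000)² = 0.40984.

0.410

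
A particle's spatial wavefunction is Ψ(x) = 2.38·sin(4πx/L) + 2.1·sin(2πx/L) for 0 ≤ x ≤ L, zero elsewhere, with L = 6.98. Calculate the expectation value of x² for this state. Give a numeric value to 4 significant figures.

18.06

⟨x²⟩ = ∫ x²·|Ψ|² dx / ∫|Ψ|² dx (integrals over the domain).
On 0 ≤ x ≤ L (j ≠ l): ∫sin²(jπx/L) dx = L/2, ∫sin(jπx/L)·sin(lπx/L) dx = 0; diagonal moments ∫x·sin²(jπx/L) dx = L²/4, ∫x²·sin²(jπx/L) dx = L³·(1/6 − 1/(4j²π²)); cross terms ∫x·sin(jπx/L)·sin(lπx/L) dx = 0 for j + l even and −4jlL²/(π²(j² − l²)²) for j + l odd, ∫x²·sin(jπx/L)·sin(lπx/L) dx = (−1)^(j+l)·4jlL³/(π²(j² − l²)²); higher powers the same way via product-to-sum and parts.
State is unnormalized: ∫|Ψ|² dx = 35.160, and ∫Ψ*·x²·Ψ dx = 634.99, so ⟨x²⟩ = 634.99 / 35.160.
⟨x²⟩ = 18.060.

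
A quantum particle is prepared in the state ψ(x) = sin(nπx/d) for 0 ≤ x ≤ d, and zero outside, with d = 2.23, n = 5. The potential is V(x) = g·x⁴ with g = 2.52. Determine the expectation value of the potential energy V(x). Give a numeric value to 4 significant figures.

⟨V⟩ = ∫ V(x)·|ψ|² dx / ∫|ψ|² dx.
With sin²θ = (1 − cos2θ)/2 on 0 ≤ x ≤ d: ∫sin²(nπx/d) dx = d/2, ∫x·sin²(nπx/d) dx = d²/4, ∫x²·sin²(nπx/d) dx = d³·(1/6 − 1/(4n²π²)); higher powers xᵏ the same way, integrating xᵏ·cos(2nπx/d) by parts.
State is unnormalized: ∫|ψ|² dx = 1.1150, and ∫ψ*·V(x)·ψ dx = 13.617, so ⟨V⟩ = 13.617 / 1.1150.
⟨V⟩ = 12.213.

12.21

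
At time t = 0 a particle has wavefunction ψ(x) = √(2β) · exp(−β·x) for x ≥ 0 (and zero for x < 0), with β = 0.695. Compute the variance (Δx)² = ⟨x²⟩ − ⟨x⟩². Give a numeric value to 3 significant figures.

Compute ⟨x⟩ and ⟨x²⟩ separately, then (Δx)² = ⟨x²⟩ − ⟨x⟩².
Every integrand reduces to terms xʲ·e^(−2βx) on [0, ∞); use ∫₀^∞ xʲ·e^(−2βx) dx = j!/(2β)^(j+1).
⟨x⟩ = 0.71942 and ⟨x²⟩ = 1.0351.
(Δx)² = 1.0351 − (0.71942)² = 0.51757.

0.518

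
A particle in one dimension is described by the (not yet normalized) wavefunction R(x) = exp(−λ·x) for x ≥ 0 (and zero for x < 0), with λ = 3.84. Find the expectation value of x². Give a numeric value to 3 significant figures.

⟨x²⟩ = ∫ x²·|R|² dx / ∫|R|² dx (integrals over the domain).
Every integrand reduces to terms xʲ·e^(−2λx) on [0, ∞); use ∫₀^∞ xʲ·e^(−2λx) dx = j!/(2λ)^(j+1).
State is unnormalized: ∫|R|² dx = 0.13021, and ∫R*·x²·R dx = 0.0044152, so ⟨x²⟩ = 0.0044152 / 0.13021.
⟨x²⟩ = 0.033908.

0.0339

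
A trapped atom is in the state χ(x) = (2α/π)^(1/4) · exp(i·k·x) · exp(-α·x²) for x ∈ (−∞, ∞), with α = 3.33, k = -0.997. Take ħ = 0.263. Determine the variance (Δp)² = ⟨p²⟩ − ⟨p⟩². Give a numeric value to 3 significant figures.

0.230

Compute ⟨p⟩ and ⟨p²⟩ separately; (Δp)² = ⟨p²⟩ − ⟨p⟩².
Gaussian moments: ∫x^(2j)·e^(−2αx²) dx = (2j−1)!!/(4α)^j · √(π/(2α)), odd powers integrate to 0; here √(π/(2α)) = 0.68681. Derivatives: χ′ = (ik − 2αx)·χ, χ″ = ((ik − 2αx)² − 2α)·χ; the odd-in-x pieces drop out.
⟨p⟩ = -0.26221 and ⟨p²⟩ = 0.29909.
(Δp)² = 0.29909 − (-0.26221)² = 0.23033.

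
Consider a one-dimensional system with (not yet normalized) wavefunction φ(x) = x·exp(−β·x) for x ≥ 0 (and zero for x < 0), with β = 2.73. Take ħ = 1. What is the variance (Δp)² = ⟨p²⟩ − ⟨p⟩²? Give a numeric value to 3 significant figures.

Compute ⟨p⟩ and ⟨p²⟩ separately; (Δp)² = ⟨p²⟩ − ⟨p⟩².
Differentiate x·exp(−β·x) with the product rule; every integrand then reduces to terms xʲ·e^(−2βx) on [0, ∞), with ∫₀^∞ xʲ·e^(−2βx) dx = j!/(2β)^(j+1).
Normalization: ∫|φ|² dx = 0.012287.
⟨p⟩ = 0.0000 and ⟨p²⟩ = 7.4529.
(Δp)² = 7.4529 − (0.0000)² = 7.4529.

7.45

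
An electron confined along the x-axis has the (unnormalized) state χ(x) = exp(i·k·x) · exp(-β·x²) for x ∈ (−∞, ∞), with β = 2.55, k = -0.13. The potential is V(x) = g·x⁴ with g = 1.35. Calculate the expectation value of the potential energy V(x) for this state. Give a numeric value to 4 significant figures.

⟨V⟩ = ∫ V(x)·|χ|² dx / ∫|χ|² dx.
Gaussian moments: ∫x^(2j)·e^(−2βx²) dx = (2j−1)!!/(4β)^j · √(π/(2β)), odd powers integrate to 0; here √(π/(2β)) = 0.78486.
State is unnormalized: ∫|χ|² dx = 0.78486, and ∫χ*·V(x)·χ dx = 0.030552, so ⟨V⟩ = 0.030552 / 0.78486.
⟨V⟩ = 0.038927.

0.03893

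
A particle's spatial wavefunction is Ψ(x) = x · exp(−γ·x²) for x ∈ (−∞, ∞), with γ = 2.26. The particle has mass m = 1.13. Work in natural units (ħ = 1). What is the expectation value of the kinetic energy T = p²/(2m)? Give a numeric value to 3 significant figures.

T = −(ħ²/2m) d²/dx², so ⟨T⟩ = −(ħ²/2m) ∫ Ψ*·Ψ'' dx / ∫|Ψ|² dx; with m = 1.13.
Expand each integrand as polynomial × e^(−2γx²) and use ∫x^(2j)·e^(−2γx²) dx = (2j−1)!!/(4γ)^j · √(π/(2γ)), odd powers → 0; here √(π/(2γ)) = 0.83369. Differentiate with the product rule, d/dx e^(−γx²) = −2γx·e^(−γx²).
State is unnormalized: ∫|Ψ|² dx = 0.092223, and ∫Ψ*·(−ħ²/2m · Ψ'') dx = 0.27667, so ⟨T⟩ = 0.27667 / 0.092223.
⟨T⟩ = 3.0000.

3.00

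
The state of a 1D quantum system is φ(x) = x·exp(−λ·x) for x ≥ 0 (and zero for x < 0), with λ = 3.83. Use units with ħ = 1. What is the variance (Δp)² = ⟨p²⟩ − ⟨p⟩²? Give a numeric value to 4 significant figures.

Compute ⟨p⟩ and ⟨p²⟩ separately; (Δp)² = ⟨p²⟩ − ⟨p⟩².
Differentiate x·exp(−λ·x) with the product rule; every integrand then reduces to terms xʲ·e^(−2λx) on [0, ∞), with ∫₀^∞ xʲ·e^(−2λx) dx = j!/(2λ)^(j+1).
Normalization: ∫|φ|² dx = 0.0044498.
⟨p⟩ = 0.0000 and ⟨p²⟩ = 14.669.
(Δp)² = 14.669 − (0.0000)² = 14.669.

14.67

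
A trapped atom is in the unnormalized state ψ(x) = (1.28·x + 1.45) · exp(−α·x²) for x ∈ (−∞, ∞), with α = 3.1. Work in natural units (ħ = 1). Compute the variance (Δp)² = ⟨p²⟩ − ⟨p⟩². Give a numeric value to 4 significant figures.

Compute ⟨p⟩ and ⟨p²⟩ separately; (Δp)² = ⟨p²⟩ − ⟨p⟩².
Expand each integrand as polynomial × e^(−2αx²) and use ∫x^(2j)·e^(−2αx²) dx = (2j−1)!!/(4α)^j · √(π/(2α)), odd powers → 0; here √(π/(2α)) = 0.71183. Differentiate with the product rule, d/dx e^(−αx²) = −2αx·e^(−αx²).
Normalization: ∫|ψ|² dx = 1.5907.
⟨p⟩ = 0.0000 and ⟨p²⟩ = 3.4666.
(Δp)² = 3.4666 − (0.0000)² = 3.4666.

3.467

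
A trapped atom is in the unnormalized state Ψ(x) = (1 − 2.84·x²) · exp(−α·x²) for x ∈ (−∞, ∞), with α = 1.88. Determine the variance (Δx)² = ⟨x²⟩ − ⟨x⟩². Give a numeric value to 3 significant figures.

Compute ⟨x⟩ and ⟨x²⟩ separately, then (Δx)² = ⟨x²⟩ − ⟨x⟩².
Expand each integrand as polynomial × e^(−2αx²) and use ∫x^(2j)·e^(−2αx²) dx = (2j−1)!!/(4α)^j · √(π/(2α)), odd powers → 0; here √(π/(2α)) = 0.91407.
Normalization: ∫|Ψ|² dx = 0.61477.
⟨x⟩ = 0.0000 and ⟨x²⟩ = 0.17270.
(Δx)² = 0.17270 − (0.0000)² = 0.17270.

0.173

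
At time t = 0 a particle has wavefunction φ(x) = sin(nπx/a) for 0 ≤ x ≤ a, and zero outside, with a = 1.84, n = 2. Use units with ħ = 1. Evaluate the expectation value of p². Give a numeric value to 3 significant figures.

p² φ = −ħ² d²φ/dx²; ⟨p²⟩ = −ħ² ∫ φ*·φ'' dx / ∫|φ|² dx.
d/dx sin(nπx/a) = (nπ/a)·cos(nπx/a) and d²/dx² sin(nπx/a) = −(nπ/a)²·sin(nπx/a); on 0 ≤ x ≤ a, ∫sin²(nπx/a) dx = a/2 and ∫sin(nπx/a)·cos(nπx/a) dx = 0.
State is unnormalized: ∫|φ|² dx = 0.92000, and ∫φ*·(−ħ² φ'') dx = 10.728, so ⟨p²⟩ = 10.728 / 0.92000.
⟨p²⟩ = 11.661.

11.7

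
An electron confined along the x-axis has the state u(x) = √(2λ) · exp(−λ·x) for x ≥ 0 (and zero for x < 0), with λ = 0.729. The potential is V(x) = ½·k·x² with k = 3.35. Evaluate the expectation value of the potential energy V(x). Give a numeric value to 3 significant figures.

1.58

⟨V⟩ = ∫ V(x)·|u|² dx.
Every integrand reduces to terms xʲ·e^(−2λx) on [0, ∞); use ∫₀^∞ xʲ·e^(−2λx) dx = j!/(2λ)^(j+1).
⟨V⟩ = 1.5759.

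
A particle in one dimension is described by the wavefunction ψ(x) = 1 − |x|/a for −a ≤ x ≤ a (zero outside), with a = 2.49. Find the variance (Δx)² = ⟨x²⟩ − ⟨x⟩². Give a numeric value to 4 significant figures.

0.6200

Compute ⟨x⟩ and ⟨x²⟩ separately, then (Δx)² = ⟨x²⟩ − ⟨x⟩².
ψ is even, so ∫ over [−a, a] = 2∫₀ᵃ with ψ = 1 − x/a there: ∫₀ᵃ (1 − x/a)² dx = a/3, ∫₀ᵃ x²(1 − x/a)² dx = a³/30, ∫₀ᵃ x⁴(1 − x/a)² dx = a⁵/105.
Normalization: ∫|ψ|² dx = 1.6600.
⟨x⟩ = 0.0000 and ⟨x²⟩ = 0.62001.
(Δx)² = 0.62001 − (0.0000)² = 0.62001.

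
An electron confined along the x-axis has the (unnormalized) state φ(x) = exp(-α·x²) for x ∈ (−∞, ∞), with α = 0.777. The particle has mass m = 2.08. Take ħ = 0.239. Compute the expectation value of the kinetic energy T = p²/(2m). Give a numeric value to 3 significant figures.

0.0107

T = −(ħ²/2m) d²/dx², so ⟨T⟩ = −(ħ²/2m) ∫ φ*·φ'' dx / ∫|φ|² dx; with m = 2.08.
Gaussian moments: ∫x^(2j)·e^(−2αx²) dx = (2j−1)!!/(4α)^j · √(π/(2α)), odd powers integrate to 0; here √(π/(2α)) = 1.4218. Derivatives: d/dx e^(−αx²) = −2αx·e^(−αx²), d²/dx² e^(−αx²) = (4α²x² − 2α)·e^(−αx²).
State is unnormalized: ∫|φ|² dx = 1.4218, and ∫φ*·(−ħ²/2m · φ'') dx = 0.015170, so ⟨T⟩ = 0.015170 / 1.4218.
⟨T⟩ = 0.010669.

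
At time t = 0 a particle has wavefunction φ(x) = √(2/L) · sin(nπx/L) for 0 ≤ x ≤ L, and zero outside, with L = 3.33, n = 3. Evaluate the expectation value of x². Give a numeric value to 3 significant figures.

⟨x²⟩ = ∫ x²·|φ|² dx (integrals over the domain).
With sin²θ = (1 − cos2θ)/2 on 0 ≤ x ≤ L: ∫sin²(nπx/L) dx = L/2, ∫x·sin²(nπx/L) dx = L²/4, ∫x²·sin²(nπx/L) dx = L³·(1/6 − 1/(4n²π²)); higher powers xᵏ the same way, integrating xᵏ·cos(2nπx/L) by parts.
⟨x²⟩ = 3.6339.

3.63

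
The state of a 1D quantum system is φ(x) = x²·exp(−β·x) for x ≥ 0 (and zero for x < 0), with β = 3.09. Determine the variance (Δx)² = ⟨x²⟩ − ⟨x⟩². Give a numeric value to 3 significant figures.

0.131

Compute ⟨x⟩ and ⟨x²⟩ separately, then (Δx)² = ⟨x²⟩ − ⟨x⟩².
Every integrand reduces to terms xʲ·e^(−2βx) on [0, ∞); use ∫₀^∞ xʲ·e^(−2βx) dx = j!/(2β)^(j+1).
Normalization: ∫|φ|² dx = 0.0026624.
⟨x⟩ = 0.80906 and ⟨x²⟩ = 0.78550.
(Δx)² = 0.78550 − (0.80906)² = 0.13092.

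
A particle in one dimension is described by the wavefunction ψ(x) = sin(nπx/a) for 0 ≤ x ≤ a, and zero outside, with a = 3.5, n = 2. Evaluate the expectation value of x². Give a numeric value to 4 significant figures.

⟨x²⟩ = ∫ x²·|ψ|² dx / ∫|ψ|² dx (integrals over the domain).
With sin²θ = (1 − cos2θ)/2 on 0 ≤ x ≤ a: ∫sin²(nπx/a) dx = a/2, ∫x·sin²(nπx/a) dx = a²/4, ∫x²·sin²(nπx/a) dx = a³·(1/6 − 1/(4n²π²)); higher powers xᵏ the same way, integrating xᵏ·cos(2nπx/a) by parts.
State is unnormalized: ∫|ψ|² dx = 1.7500, and ∫ψ*·x²·ψ dx = 6.8743, so ⟨x²⟩ = 6.8743 / 1.7500.
⟨x²⟩ = 3.9282.

3.928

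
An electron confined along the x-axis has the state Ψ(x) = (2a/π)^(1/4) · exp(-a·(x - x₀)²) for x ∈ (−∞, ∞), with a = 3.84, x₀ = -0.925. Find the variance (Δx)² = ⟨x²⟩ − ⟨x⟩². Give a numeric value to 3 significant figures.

Compute ⟨x⟩ and ⟨x²⟩ separately, then (Δx)² = ⟨x²⟩ − ⟨x⟩².
Gaussian moments (u = x − x₀): ∫u^(2j)·e^(−2au²) du = (2j−1)!!/(4a)^j · √(π/(2a)), odd powers integrate to 0; here √(π/(2a)) = 0.63958.
⟨x⟩ = -0.92500 and ⟨x²⟩ = 0.92073.
(Δx)² = 0.92073 − (-0.92500)² = 0.065104.

0.0651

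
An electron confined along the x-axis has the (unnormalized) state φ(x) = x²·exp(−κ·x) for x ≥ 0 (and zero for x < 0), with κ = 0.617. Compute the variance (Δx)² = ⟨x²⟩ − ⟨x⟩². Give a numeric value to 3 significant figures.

Compute ⟨x⟩ and ⟨x²⟩ separately, then (Δx)² = ⟨x²⟩ − ⟨x⟩².
Every integrand reduces to terms xʲ·e^(−2κx) on [0, ∞); use ∫₀^∞ xʲ·e^(−2κx) dx = j!/(2κ)^(j+1).
Normalization: ∫|φ|² dx = 8.3876.
⟨x⟩ = 4.0519 and ⟨x²⟩ = 19.701.
(Δx)² = 19.701 − (4.0519)² = 3.2835.

3.28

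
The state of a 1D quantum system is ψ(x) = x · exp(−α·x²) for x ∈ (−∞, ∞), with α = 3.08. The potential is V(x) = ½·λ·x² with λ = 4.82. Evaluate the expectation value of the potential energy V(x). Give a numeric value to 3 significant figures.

0.587

⟨V⟩ = ∫ V(x)·|ψ|² dx / ∫|ψ|² dx.
Expand each integrand as polynomial × e^(−2αx²) and use ∫x^(2j)·e^(−2αx²) dx = (2j−1)!!/(4α)^j · √(π/(2α)), odd powers → 0; here √(π/(2α)) = 0.71414.
State is unnormalized: ∫|ψ|² dx = 0.057966, and ∫ψ*·V(x)·ψ dx = 0.034017, so ⟨V⟩ = 0.034017 / 0.057966.
⟨V⟩ = 0.58685.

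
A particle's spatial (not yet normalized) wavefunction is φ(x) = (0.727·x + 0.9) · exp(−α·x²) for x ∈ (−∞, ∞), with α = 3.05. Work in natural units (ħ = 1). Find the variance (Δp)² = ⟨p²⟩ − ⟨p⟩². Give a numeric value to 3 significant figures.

3.36

Compute ⟨p⟩ and ⟨p²⟩ separately; (Δp)² = ⟨p²⟩ − ⟨p⟩².
Expand each integrand as polynomial × e^(−2αx²) and use ∫x^(2j)·e^(−2αx²) dx = (2j−1)!!/(4α)^j · √(π/(2α)), odd powers → 0; here √(π/(2α)) = 0.71765. Differentiate with the product rule, d/dx e^(−αx²) = −2αx·e^(−αx²).
Normalization: ∫|φ|² dx = 0.61238.
⟨p⟩ = 0.0000 and ⟨p²⟩ = 3.3597.
(Δp)² = 3.3597 − (0.0000)² = 3.3597.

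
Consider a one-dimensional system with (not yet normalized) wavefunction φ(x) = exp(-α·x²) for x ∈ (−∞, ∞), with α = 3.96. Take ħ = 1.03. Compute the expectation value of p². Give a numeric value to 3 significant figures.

4.20

p² φ = −ħ² d²φ/dx²; ⟨p²⟩ = −ħ² ∫ φ*·φ'' dx / ∫|φ|² dx.
Gaussian moments: ∫x^(2j)·e^(−2αx²) dx = (2j−1)!!/(4α)^j · √(π/(2α)), odd powers integrate to 0; here √(π/(2α)) = 0.62981. Derivatives: d/dx e^(−αx²) = −2αx·e^(−αx²), d²/dx² e^(−αx²) = (4α²x² − 2α)·e^(−αx²).
State is unnormalized: ∫|φ|² dx = 0.62981, and ∫φ*·(−ħ² φ'') dx = 2.6460, so ⟨p²⟩ = 2.6460 / 0.62981.
⟨p²⟩ = 4.2012.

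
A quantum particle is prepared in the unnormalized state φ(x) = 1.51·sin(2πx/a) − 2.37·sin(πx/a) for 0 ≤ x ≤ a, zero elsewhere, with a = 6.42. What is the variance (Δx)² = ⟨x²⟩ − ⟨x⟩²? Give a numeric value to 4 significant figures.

0.7003

Compute ⟨x⟩ and ⟨x²⟩ separately, then (Δx)² = ⟨x²⟩ − ⟨x⟩².
On 0 ≤ x ≤ a (j ≠ l): ∫sin²(jπx/a) dx = a/2, ∫sin(jπx/a)·sin(lπx/a) dx = 0; diagonal moments ∫x·sin²(jπx/a) dx = a²/4, ∫x²·sin²(jπx/a) dx = a³·(1/6 − 1/(4j²π²)); cross terms ∫x·sin(jπx/a)·sin(lπx/a) dx = 0 for j + l even and −4jla²/(π²(j² − l²)²) for j + l odd, ∫x²·sin(jπx/a)·sin(lπx/a) dx = (−1)^(j+l)·4jla³/(π²(j² − l²)²); higher powers the same way via product-to-sum and parts.
Normalization: ∫|φ|² dx = 25.349.
⟨x⟩ = 4.2581 and ⟨x²⟩ = 18.832.
(Δx)² = 18.832 − (4.2581)² = 0.70028.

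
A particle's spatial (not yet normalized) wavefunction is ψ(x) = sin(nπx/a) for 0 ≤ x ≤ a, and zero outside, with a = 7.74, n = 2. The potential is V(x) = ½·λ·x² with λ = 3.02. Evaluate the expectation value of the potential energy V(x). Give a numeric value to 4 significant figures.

⟨V⟩ = ∫ V(x)·|ψ|² dx / ∫|ψ|² dx.
With sin²θ = (1 − cos2θ)/2 on 0 ≤ x ≤ a: ∫sin²(nπx/a) dx = a/2, ∫x·sin²(nπx/a) dx = a²/4, ∫x²·sin²(nπx/a) dx = a³·(1/6 − 1/(4n²π²)); higher powers xᵏ the same way, integrating xᵏ·cos(2nπx/a) by parts.
State is unnormalized: ∫|ψ|² dx = 3.8700, and ∫ψ*·V(x)·ψ dx = 112.26, so ⟨V⟩ = 112.26 / 3.8700.
⟨V⟩ = 29.008.

29.01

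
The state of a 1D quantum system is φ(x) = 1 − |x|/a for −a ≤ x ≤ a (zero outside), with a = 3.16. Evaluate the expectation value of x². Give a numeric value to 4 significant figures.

⟨x²⟩ = ∫ x²·|φ|² dx / ∫|φ|² dx (integrals over the domain).
φ is even, so ∫ over [−a, a] = 2∫₀ᵃ with φ = 1 − x/a there: ∫₀ᵃ (1 − x/a)² dx = a/3, ∫₀ᵃ x²(1 − x/a)² dx = a³/30, ∫₀ᵃ x⁴(1 − x/a)² dx = a⁵/105.
State is unnormalized: ∫|φ|² dx = 2.1067, and ∫φ*·x²·φ dx = 2.1036, so ⟨x²⟩ = 2.1036 / 2.1067.
⟨x²⟩ = 0.99856.

0.9986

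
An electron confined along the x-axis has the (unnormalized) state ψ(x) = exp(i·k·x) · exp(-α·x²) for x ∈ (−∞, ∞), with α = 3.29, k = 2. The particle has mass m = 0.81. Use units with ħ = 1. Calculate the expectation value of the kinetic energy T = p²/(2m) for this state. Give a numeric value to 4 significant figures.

4.500

T = −(ħ²/2m) d²/dx², so ⟨T⟩ = −(ħ²/2m) ∫ ψ*·ψ'' dx / ∫|ψ|² dx; with m = 0.81.
Gaussian moments: ∫x^(2j)·e^(−2αx²) dx = (2j−1)!!/(4α)^j · √(π/(2α)), odd powers integrate to 0; here √(π/(2α)) = 0.69097. Derivatives: ψ′ = (ik − 2αx)·ψ, ψ″ = ((ik − 2αx)² − 2α)·ψ; the odd-in-x pieces drop out.
State is unnormalized: ∫|ψ|² dx = 0.69097, and ∫ψ*·(−ħ²/2m · ψ'') dx = 3.1094, so ⟨T⟩ = 3.1094 / 0.69097.
⟨T⟩ = 4.5000.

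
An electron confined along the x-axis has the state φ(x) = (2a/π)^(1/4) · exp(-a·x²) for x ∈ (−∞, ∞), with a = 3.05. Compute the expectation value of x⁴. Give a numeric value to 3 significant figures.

0.0202

⟨x⁴⟩ = ∫ x⁴·|φ|² dx (integrals over the domain).
Gaussian moments: ∫x^(2j)·e^(−2ax²) dx = (2j−1)!!/(4a)^j · √(π/(2a)), odd powers integrate to 0; here √(π/(2a)) = 0.71765.
⟨x⁴⟩ = 0.020156.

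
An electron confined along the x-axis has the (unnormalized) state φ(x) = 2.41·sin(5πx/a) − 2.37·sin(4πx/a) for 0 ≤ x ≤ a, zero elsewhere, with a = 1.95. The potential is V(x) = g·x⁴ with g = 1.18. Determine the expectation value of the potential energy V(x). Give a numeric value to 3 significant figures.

5.95

⟨V⟩ = ∫ V(x)·|φ|² dx / ∫|φ|² dx.
On 0 ≤ x ≤ a (j ≠ l): ∫sin²(jπx/a) dx = a/2, ∫sin(jπx/a)·sin(lπx/a) dx = 0; diagonal moments ∫x·sin²(jπx/a) dx = a²/4, ∫x²·sin²(jπx/a) dx = a³·(1/6 − 1/(4j²π²)); cross terms ∫x·sin(jπx/a)·sin(lπx/a) dx = 0 for j + l even and −4jla²/(π²(j² − l²)²) for j + l odd, ∫x²·sin(jπx/a)·sin(lπx/a) dx = (−1)^(j+l)·4jla³/(π²(j² − l²)²); higher powers the same way via product-to-sum and parts.
State is unnormalized: ∫|φ|² dx = 11.139, and ∫φ*·V(x)·φ dx = 66.288, so ⟨V⟩ = 66.288 / 11.139.
⟨V⟩ = 5.9508.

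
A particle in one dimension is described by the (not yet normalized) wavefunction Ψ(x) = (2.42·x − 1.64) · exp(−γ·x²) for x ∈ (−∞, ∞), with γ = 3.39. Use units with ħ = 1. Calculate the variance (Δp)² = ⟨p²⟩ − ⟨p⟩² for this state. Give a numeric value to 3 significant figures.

4.33

Compute ⟨p⟩ and ⟨p²⟩ separately; (Δp)² = ⟨p²⟩ − ⟨p⟩².
Expand each integrand as polynomial × e^(−2γx²) and use ∫x^(2j)·e^(−2γx²) dx = (2j−1)!!/(4γ)^j · √(π/(2γ)), odd powers → 0; here √(π/(2γ)) = 0.68071. Differentiate with the product rule, d/dx e^(−γx²) = −2γx·e^(−γx²).
Normalization: ∫|Ψ|² dx = 2.1248.
⟨p⟩ = 0.0000 and ⟨p²⟩ = 4.3281.
(Δp)² = 4.3281 − (0.0000)² = 4.3281.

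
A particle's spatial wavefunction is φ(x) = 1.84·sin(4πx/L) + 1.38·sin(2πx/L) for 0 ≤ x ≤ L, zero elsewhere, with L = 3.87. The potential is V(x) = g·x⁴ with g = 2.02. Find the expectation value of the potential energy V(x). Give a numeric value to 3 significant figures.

117.

⟨V⟩ = ∫ V(x)·|φ|² dx / ∫|φ|² dx.
On 0 ≤ x ≤ L (j ≠ l): ∫sin²(jπx/L) dx = L/2, ∫sin(jπx/L)·sin(lπx/L) dx = 0; diagonal moments ∫x·sin²(jπx/L) dx = L²/4, ∫x²·sin²(jπx/L) dx = L³·(1/6 − 1/(4j²π²)); cross terms ∫x·sin(jπx/L)·sin(lπx/L) dx = 0 for j + l even and −4jlL²/(π²(j² − l²)²) for j + l odd, ∫x²·sin(jπx/L)·sin(lπx/L) dx = (−1)^(j+l)·4jlL³/(π²(j² − l²)²); higher powers the same way via product-to-sum and parts.
State is unnormalized: ∫|φ|² dx = 10.236, and ∫φ*·V(x)·φ dx = 1201.6, so ⟨V⟩ = 1201.6 / 10.236.
⟨V⟩ = 117.39.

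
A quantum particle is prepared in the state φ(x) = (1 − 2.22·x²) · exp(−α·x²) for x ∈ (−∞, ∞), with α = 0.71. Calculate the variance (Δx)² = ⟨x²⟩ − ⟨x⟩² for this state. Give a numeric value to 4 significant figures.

Compute ⟨x⟩ and ⟨x²⟩ separately, then (Δx)² = ⟨x²⟩ − ⟨x⟩².
Expand each integrand as polynomial × e^(−2αx²) and use ∫x^(2j)·e^(−2αx²) dx = (2j−1)!!/(4α)^j · √(π/(2α)), odd powers → 0; here √(π/(2α)) = 1.4874.
Normalization: ∫|φ|² dx = 1.8886.
⟨x⟩ = 0.0000 and ⟨x²⟩ = 1.5184.
(Δx)² = 1.5184 − (0.0000)² = 1.5184.

1.518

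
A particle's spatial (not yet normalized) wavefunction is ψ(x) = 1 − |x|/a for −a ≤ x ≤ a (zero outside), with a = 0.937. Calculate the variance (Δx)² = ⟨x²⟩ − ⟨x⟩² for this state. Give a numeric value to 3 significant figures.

Compute ⟨x⟩ and ⟨x²⟩ separately, then (Δx)² = ⟨x²⟩ − ⟨x⟩².
ψ is even, so ∫ over [−a, a] = 2∫₀ᵃ with ψ = 1 − x/a there: ∫₀ᵃ (1 − x/a)² dx = a/3, ∫₀ᵃ x²(1 − x/a)² dx = a³/30, ∫₀ᵃ x⁴(1 − x/a)² dx = a⁵/105.
Normalization: ∫|ψ|² dx = 0.62467.
⟨x⟩ = 0.0000 and ⟨x²⟩ = 0.087797.
(Δx)² = 0.087797 − (0.0000)² = 0.087797.

0.0878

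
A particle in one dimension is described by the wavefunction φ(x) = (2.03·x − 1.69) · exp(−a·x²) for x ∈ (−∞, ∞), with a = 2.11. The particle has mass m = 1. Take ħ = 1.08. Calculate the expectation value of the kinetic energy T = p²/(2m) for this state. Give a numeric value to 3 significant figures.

T = −(ħ²/2m) d²/dx², so ⟨T⟩ = −(ħ²/2m) ∫ φ*·φ'' dx / ∫|φ|² dx; with m = 1.
Expand each integrand as polynomial × e^(−2ax²) and use ∫x^(2j)·e^(−2ax²) dx = (2j−1)!!/(4a)^j · √(π/(2a)), odd powers → 0; here √(π/(2a)) = 0.86282. Differentiate with the product rule, d/dx e^(−ax²) = −2ax·e^(−ax²).
State is unnormalized: ∫|φ|² dx = 2.8856, and ∫φ*·(−ħ²/2m · φ'') dx = 4.5877, so ⟨T⟩ = 4.5877 / 2.8856.
⟨T⟩ = 1.5899.

1.59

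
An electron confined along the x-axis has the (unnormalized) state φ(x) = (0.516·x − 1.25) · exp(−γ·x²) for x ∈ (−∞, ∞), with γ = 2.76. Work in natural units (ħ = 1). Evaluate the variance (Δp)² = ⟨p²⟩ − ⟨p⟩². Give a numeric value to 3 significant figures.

2.84

Compute ⟨p⟩ and ⟨p²⟩ separately; (Δp)² = ⟨p²⟩ − ⟨p⟩².
Expand each integrand as polynomial × e^(−2γx²) and use ∫x^(2j)·e^(−2γx²) dx = (2j−1)!!/(4γ)^j · √(π/(2γ)), odd powers → 0; here √(π/(2γ)) = 0.75441. Differentiate with the product rule, d/dx e^(−γx²) = −2γx·e^(−γx²).
Normalization: ∫|φ|² dx = 1.1970.
⟨p⟩ = 0.0000 and ⟨p²⟩ = 2.8439.
(Δp)² = 2.8439 − (0.0000)² = 2.8439.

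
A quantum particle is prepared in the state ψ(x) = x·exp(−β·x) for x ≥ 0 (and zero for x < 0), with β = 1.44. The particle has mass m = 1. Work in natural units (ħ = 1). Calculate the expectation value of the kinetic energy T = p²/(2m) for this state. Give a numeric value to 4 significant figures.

T = −(ħ²/2m) d²/dx², so ⟨T⟩ = −(ħ²/2m) ∫ ψ*·ψ'' dx / ∫|ψ|² dx; with m = 1.
Differentiate x·exp(−β·x) with the product rule; every integrand then reduces to terms xʲ·e^(−2βx) on [0, ∞), with ∫₀^∞ xʲ·e^(−2βx) dx = j!/(2β)^(j+1).
State is unnormalized: ∫|ψ|² dx = 0.083724, and ∫ψ*·(−ħ²/2m · ψ'') dx = 0.086806, so ⟨T⟩ = 0.086806 / 0.083724.
⟨T⟩ = 1.0368.

1.037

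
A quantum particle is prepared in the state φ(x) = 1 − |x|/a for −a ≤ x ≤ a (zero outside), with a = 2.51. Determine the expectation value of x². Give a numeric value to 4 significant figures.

0.6300

⟨x²⟩ = ∫ x²·|φ|² dx / ∫|φ|² dx (integrals over the domain).
φ is even, so ∫ over [−a, a] = 2∫₀ᵃ with φ = 1 − x/a there: ∫₀ᵃ (1 − x/a)² dx = a/3, ∫₀ᵃ x²(1 − x/a)² dx = a³/30, ∫₀ᵃ x⁴(1 − x/a)² dx = a⁵/105.
State is unnormalized: ∫|φ|² dx = 1.6733, and ∫φ*·x²·φ dx = 1.0542, so ⟨x²⟩ = 1.0542 / 1.6733.
⟨x²⟩ = 0.63001.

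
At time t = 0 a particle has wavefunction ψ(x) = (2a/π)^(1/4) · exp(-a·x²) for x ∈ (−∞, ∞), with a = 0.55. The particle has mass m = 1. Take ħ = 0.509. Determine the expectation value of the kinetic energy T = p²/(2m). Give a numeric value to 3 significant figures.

T = −(ħ²/2m) d²/dx², so ⟨T⟩ = −(ħ²/2m) ∫ ψ*·ψ'' dx; with m = 1.
Gaussian moments: ∫x^(2j)·e^(−2ax²) dx = (2j−1)!!/(4a)^j · √(π/(2a)), odd powers integrate to 0; here √(π/(2a)) = 1.6900. Derivatives: d/dx e^(−ax²) = −2ax·e^(−ax²), d²/dx² e^(−ax²) = (4a²x² − 2a)·e^(−ax²).
⟨T⟩ = 0.071247.

0.0712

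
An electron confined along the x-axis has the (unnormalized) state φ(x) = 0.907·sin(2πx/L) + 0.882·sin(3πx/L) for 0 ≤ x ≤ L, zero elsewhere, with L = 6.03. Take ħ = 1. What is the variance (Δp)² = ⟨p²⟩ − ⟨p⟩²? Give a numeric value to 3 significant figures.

Compute ⟨p⟩ and ⟨p²⟩ separately; (Δp)² = ⟨p²⟩ − ⟨p⟩².
d²/dx² sin(jπx/L) = −(jπ/L)²·sin(jπx/L); on 0 ≤ x ≤ L, ∫sin²(jπx/L) dx = L/2 and ∫sin(jπx/L)·sin(lπx/L) dx = 0 for j ≠ l, so only diagonal terms survive in ∫|φ|² and ∫φ·φ″; ∫φ·φ′ dx = [φ²/2] between the walls = 0.
Normalization: ∫|φ|² dx = 4.8257.
⟨p⟩ = 0.0000 and ⟨p²⟩ = 1.7454.
(Δp)² = 1.7454 − (0.0000)² = 1.7454.

1.75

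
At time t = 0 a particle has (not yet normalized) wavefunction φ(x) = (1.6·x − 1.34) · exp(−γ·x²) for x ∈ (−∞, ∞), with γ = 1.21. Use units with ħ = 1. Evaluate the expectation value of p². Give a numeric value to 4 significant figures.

1.761

p² φ = −ħ² d²φ/dx²; ⟨p²⟩ = −ħ² ∫ φ*·φ'' dx / ∫|φ|² dx.
Expand each integrand as polynomial × e^(−2γx²) and use ∫x^(2j)·e^(−2γx²) dx = (2j−1)!!/(4γ)^j · √(π/(2γ)), odd powers → 0; here √(π/(2γ)) = 1.1394. Differentiate with the product rule, d/dx e^(−γx²) = −2γx·e^(−γx²).
State is unnormalized: ∫|φ|² dx = 2.6485, and ∫φ*·(−ħ² φ'') dx = 4.6631, so ⟨p²⟩ = 4.6631 / 2.6485.
⟨p²⟩ = 1.7606.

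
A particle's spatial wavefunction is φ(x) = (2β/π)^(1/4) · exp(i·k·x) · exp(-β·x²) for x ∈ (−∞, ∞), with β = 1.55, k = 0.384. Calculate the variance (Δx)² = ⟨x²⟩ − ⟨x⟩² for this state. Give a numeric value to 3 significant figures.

Compute ⟨x⟩ and ⟨x²⟩ separately, then (Δx)² = ⟨x²⟩ − ⟨x⟩².
Gaussian moments: ∫x^(2j)·e^(−2βx²) dx = (2j−1)!!/(4β)^j · √(π/(2β)), odd powers integrate to 0; here √(π/(2β)) = 1.0067.
⟨x⟩ = 0.0000 and ⟨x²⟩ = 0.16129.
(Δx)² = 0.16129 − (0.0000)² = 0.16129.

0.161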